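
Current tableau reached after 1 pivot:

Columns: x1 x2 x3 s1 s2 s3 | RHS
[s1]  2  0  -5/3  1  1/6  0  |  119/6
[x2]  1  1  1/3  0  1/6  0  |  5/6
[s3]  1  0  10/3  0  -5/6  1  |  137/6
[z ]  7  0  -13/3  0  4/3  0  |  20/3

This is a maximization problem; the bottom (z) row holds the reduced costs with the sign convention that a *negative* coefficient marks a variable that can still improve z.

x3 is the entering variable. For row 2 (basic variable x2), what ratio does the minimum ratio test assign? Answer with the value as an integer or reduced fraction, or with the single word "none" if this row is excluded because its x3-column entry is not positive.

5/2

Ratio = RHS / (x3 entry) = (5/6) / (1/3) = 5/2.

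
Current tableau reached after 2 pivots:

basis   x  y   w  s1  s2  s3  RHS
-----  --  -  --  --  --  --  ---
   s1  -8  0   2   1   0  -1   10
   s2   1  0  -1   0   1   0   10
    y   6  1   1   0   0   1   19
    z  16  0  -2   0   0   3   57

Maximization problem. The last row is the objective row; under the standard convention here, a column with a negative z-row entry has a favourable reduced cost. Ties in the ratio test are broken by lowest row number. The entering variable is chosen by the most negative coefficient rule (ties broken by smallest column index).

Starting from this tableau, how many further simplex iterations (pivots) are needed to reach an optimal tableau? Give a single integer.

1

pivot: w in, s1 out → z = 67
No improving column remains; optimal.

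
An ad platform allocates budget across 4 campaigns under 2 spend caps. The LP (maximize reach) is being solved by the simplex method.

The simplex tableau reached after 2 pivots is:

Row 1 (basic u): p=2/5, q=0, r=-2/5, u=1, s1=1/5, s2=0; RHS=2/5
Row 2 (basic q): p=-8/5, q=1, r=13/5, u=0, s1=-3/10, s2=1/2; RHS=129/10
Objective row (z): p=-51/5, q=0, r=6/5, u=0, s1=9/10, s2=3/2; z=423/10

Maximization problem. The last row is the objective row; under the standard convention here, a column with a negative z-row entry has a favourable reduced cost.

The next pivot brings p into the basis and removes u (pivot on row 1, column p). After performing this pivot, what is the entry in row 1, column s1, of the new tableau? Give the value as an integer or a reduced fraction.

1/2

Pivot element is row 1, column p: 2/5.
Normalize row 1: new (row 1, s1) = (1/5)/(2/5) = 1/2.
Row 1 is the pivot row, so the entry is 1/2.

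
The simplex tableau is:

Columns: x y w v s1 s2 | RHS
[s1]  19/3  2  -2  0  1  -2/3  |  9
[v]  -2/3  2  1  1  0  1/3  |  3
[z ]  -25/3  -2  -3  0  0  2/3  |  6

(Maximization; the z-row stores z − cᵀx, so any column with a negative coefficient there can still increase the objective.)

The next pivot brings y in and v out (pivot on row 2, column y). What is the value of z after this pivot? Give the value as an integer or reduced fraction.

9

Minimum ratio for y: 3/2 = 3/2.
z changes by −(z-row coeff of y)·ratio = −(-2)·(3/2) = 3.
New z = 6 + 3 = 9.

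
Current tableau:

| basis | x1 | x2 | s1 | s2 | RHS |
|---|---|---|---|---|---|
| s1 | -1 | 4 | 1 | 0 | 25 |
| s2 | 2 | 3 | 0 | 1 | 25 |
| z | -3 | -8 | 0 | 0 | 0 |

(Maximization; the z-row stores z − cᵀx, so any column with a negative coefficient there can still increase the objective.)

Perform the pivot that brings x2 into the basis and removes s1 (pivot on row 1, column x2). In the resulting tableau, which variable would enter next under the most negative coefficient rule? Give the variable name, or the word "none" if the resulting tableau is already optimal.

Pivot element 4. New z-row = old z-row − (-8)·(row 1/4).
Updated z-row coefficients: x1: -5, x2: 0, s1: 2, s2: 0.
The most negative is -5 in column x1, so x1 would enter next.

x1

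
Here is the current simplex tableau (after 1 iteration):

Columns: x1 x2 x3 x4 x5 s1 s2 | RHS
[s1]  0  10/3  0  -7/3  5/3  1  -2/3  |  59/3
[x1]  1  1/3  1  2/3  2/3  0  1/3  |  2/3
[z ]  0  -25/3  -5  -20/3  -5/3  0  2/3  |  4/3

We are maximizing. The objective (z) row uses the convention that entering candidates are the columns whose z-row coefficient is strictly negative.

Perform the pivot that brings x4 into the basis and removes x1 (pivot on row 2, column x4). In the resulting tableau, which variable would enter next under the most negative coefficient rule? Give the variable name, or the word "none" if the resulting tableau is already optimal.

x2

Pivot element 2/3. New z-row = old z-row − (-20/3)·(row 2/(2/3)).
Updated z-row coefficients: x1: 10, x2: -5, x3: 5, x4: 0, x5: 5, s1: 0, s2: 4.
The most negative is -5 in column x2, so x2 would enter next.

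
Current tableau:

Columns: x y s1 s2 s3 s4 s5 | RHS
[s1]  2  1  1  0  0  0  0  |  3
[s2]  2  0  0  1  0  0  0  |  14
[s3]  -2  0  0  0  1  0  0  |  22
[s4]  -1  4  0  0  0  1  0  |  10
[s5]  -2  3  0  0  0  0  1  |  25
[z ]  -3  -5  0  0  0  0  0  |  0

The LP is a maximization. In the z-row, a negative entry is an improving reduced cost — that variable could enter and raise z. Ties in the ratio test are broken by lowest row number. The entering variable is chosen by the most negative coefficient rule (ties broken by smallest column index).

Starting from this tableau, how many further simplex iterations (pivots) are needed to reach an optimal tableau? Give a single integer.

pivot: y in, s4 out → z = 25/2
pivot: x in, s1 out → z = 121/9
No improving column remains; optimal.

2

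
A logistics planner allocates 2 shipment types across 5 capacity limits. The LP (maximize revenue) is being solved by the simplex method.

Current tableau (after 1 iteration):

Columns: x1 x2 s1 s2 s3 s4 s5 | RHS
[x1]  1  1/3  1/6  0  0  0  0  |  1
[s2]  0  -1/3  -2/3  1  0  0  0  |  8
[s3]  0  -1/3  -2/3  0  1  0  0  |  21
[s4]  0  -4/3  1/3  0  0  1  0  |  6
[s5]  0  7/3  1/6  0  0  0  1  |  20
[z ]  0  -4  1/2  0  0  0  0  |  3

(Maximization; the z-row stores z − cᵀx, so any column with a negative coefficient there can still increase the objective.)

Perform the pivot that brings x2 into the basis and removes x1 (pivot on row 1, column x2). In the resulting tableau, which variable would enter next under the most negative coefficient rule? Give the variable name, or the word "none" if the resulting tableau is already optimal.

Pivot element 1/3. New z-row = old z-row − (-4)·(row 1/(1/3)).
Updated z-row coefficients: x1: 12, x2: 0, s1: 5/2, s2: 0, s3: 0, s4: 0, s5: 0.
No coefficient is strictly negative; the tableau after this pivot is optimal.

none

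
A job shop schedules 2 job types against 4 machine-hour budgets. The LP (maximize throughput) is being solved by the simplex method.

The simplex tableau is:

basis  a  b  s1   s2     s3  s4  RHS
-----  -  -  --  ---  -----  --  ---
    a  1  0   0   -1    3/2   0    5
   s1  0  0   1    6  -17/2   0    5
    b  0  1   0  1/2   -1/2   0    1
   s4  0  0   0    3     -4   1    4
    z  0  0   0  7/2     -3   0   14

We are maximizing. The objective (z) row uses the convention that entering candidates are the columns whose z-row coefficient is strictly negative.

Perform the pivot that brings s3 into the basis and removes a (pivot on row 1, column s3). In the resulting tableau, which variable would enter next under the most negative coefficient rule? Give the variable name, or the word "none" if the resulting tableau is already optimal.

Pivot element 3/2. New z-row = old z-row − (-3)·(row 1/(3/2)).
Updated z-row coefficients: a: 2, b: 0, s1: 0, s2: 3/2, s3: 0, s4: 0.
No coefficient is strictly negative; the tableau after this pivot is optimal.

none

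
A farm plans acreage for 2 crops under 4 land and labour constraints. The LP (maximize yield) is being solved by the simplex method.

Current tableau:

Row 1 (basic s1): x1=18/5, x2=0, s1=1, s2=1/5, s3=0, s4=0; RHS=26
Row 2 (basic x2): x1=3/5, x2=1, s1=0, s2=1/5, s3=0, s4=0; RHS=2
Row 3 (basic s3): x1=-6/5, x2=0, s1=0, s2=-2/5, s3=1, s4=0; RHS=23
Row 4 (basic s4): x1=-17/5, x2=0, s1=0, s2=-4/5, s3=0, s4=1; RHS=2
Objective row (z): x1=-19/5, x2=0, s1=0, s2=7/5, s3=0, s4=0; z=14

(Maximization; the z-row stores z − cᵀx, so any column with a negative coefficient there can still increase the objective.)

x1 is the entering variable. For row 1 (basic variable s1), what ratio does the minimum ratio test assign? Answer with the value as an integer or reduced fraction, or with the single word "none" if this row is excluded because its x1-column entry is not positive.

Ratio = RHS / (x1 entry) = 26 / (18/5) = 65/9.

65/9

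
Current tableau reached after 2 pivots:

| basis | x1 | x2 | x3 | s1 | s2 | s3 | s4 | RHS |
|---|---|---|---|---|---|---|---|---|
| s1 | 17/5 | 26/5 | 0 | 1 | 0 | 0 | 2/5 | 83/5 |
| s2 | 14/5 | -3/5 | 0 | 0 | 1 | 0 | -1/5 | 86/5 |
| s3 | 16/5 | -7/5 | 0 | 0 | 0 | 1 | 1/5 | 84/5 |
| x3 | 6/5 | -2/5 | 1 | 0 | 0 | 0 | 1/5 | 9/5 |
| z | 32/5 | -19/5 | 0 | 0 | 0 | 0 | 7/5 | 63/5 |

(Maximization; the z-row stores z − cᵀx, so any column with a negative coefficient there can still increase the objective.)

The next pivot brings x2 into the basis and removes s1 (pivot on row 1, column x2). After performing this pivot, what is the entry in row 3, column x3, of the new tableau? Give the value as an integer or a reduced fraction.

Pivot element is row 1, column x2: 26/5.
Normalize row 1: new (row 1, x3) = 0/(26/5) = 0.
row 3 ← row 3 − (-7/5)·(new row 1): 0 − (-7/5)·0 = 0.

0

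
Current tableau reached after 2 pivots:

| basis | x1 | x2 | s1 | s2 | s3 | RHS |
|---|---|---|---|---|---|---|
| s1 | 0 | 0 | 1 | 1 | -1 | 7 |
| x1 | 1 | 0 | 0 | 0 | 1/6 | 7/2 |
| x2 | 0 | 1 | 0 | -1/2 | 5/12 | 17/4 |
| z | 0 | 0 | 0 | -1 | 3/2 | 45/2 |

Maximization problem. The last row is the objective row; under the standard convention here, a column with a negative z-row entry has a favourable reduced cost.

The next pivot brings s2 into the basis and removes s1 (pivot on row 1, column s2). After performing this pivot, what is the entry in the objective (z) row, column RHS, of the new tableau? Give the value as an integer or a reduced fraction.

59/2

Pivot element is row 1, column s2: 1.
Normalize row 1: new (row 1, RHS) = 7/1 = 7.
z-row ← z-row − (-1)·(new row 1): 45/2 − (-1)·7 = 59/2.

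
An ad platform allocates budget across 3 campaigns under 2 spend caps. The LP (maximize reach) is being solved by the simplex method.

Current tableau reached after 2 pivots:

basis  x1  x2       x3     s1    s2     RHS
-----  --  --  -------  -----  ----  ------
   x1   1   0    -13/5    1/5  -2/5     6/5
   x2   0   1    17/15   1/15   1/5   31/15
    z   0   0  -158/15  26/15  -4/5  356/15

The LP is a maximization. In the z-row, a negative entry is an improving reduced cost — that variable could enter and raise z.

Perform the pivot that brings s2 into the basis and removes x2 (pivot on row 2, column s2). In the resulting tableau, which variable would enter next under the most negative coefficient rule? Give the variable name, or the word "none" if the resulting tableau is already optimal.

Pivot element 1/5. New z-row = old z-row − (-4/5)·(row 2/(1/5)).
Updated z-row coefficients: x1: 0, x2: 4, x3: -6, s1: 2, s2: 0.
The most negative is -6 in column x3, so x3 would enter next.

x3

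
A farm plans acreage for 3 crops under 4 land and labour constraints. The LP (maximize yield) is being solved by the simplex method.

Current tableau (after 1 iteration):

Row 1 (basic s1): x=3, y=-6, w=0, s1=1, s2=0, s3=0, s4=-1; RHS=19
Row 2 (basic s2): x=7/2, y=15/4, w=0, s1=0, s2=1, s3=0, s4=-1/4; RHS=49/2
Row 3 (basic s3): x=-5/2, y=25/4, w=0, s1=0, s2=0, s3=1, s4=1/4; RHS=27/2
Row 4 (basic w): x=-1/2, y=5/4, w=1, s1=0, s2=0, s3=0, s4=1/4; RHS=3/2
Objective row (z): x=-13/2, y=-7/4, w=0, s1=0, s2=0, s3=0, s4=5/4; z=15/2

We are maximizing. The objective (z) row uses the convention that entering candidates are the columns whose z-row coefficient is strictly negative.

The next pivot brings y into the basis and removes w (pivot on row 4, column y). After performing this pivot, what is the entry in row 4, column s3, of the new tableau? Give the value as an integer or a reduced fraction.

Pivot element is row 4, column y: 5/4.
Normalize row 4: new (row 4, s3) = 0/(5/4) = 0.
Row 4 is the pivot row, so the entry is 0.

0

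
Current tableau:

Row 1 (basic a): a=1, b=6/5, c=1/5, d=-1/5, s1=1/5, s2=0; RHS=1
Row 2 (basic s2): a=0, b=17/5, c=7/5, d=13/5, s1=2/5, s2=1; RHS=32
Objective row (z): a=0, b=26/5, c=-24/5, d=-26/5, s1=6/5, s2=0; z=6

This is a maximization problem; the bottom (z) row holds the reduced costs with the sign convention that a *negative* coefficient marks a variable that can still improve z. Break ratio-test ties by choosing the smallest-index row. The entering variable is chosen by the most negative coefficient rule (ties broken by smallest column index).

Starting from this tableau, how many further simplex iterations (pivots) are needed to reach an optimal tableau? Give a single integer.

2

pivot: d in, s2 out → z = 70
pivot: c in, a out → z = 185/2
No improving column remains; optimal.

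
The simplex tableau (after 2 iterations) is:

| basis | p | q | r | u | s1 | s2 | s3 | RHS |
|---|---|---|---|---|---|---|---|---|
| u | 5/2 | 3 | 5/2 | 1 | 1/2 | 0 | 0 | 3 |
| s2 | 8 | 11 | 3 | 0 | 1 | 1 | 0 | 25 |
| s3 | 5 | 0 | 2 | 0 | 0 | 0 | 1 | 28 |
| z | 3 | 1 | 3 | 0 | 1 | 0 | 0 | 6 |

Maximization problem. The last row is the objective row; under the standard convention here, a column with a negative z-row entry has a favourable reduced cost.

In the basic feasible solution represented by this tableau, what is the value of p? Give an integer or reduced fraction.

0

p is nonbasic (not in the basis column), so its value in the current BFS is 0.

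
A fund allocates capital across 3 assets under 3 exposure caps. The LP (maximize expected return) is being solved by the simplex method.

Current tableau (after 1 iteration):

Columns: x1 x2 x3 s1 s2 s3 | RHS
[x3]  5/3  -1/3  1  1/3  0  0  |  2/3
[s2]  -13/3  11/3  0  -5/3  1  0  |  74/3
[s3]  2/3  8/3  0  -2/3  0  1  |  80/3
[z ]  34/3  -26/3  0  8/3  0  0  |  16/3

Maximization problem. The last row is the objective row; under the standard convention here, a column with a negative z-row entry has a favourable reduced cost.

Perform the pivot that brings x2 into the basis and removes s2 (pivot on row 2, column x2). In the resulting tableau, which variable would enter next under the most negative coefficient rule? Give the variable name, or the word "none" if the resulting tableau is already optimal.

s1

Pivot element 11/3. New z-row = old z-row − (-26/3)·(row 2/(11/3)).
Updated z-row coefficients: x1: 12/11, x2: 0, x3: 0, s1: -14/11, s2: 26/11, s3: 0.
The most negative is -14/11 in column s1, so s1 would enter next.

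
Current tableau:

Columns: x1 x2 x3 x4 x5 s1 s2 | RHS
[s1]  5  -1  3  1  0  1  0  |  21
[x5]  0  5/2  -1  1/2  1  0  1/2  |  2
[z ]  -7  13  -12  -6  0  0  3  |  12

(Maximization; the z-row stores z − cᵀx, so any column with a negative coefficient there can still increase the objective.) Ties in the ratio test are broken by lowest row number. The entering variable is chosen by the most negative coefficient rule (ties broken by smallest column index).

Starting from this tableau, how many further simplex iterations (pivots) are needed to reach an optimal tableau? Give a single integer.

pivot: x3 in, s1 out → z = 96
pivot: x4 in, x5 out → z = 588/5
No improving column remains; optimal.

2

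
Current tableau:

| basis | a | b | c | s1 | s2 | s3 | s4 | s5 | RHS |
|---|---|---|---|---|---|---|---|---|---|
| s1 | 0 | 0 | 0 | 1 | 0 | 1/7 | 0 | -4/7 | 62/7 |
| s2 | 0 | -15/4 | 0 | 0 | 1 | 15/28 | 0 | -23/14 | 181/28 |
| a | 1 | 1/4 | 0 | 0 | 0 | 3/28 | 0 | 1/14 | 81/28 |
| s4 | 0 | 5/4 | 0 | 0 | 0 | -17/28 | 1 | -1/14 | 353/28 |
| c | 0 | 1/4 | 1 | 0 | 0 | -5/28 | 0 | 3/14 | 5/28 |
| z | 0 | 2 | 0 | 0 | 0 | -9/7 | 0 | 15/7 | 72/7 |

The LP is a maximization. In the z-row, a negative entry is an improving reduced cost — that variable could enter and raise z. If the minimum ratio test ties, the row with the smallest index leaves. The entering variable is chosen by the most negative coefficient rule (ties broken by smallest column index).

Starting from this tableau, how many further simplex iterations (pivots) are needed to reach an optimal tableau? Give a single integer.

pivot: s3 in, s2 out → z = 129/5
pivot: b in, a out → z = 37
No improving column remains; optimal.

2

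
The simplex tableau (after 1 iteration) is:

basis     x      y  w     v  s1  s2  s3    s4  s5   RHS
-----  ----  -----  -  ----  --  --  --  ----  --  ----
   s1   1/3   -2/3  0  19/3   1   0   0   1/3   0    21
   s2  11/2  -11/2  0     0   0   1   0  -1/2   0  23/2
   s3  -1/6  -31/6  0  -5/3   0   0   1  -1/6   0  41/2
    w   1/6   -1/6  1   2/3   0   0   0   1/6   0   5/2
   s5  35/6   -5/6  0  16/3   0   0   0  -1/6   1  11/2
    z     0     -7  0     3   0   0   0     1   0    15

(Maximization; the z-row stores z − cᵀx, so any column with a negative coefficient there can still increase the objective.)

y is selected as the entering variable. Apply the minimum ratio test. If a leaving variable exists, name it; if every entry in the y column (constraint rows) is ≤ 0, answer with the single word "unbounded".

unbounded

y-column entries: row 1: -2/3, row 2: -11/2, row 3: -31/6, row 4: -1/6, row 5: -5/6. All ≤ 0, so y can increase without bound; the LP is unbounded in this direction.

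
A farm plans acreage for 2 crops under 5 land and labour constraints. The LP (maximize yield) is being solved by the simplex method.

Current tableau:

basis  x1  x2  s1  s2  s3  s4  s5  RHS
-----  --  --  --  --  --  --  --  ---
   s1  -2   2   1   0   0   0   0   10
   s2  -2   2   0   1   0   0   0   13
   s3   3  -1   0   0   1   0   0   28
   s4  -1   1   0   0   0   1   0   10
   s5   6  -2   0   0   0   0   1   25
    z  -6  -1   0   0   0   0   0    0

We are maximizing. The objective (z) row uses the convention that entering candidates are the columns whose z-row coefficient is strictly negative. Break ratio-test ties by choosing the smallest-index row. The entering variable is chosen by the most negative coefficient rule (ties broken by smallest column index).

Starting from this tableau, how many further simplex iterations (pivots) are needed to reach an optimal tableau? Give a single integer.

pivot: x1 in, s5 out → z = 25
pivot: x2 in, s1 out → z = 265/4
No improving column remains; optimal.

2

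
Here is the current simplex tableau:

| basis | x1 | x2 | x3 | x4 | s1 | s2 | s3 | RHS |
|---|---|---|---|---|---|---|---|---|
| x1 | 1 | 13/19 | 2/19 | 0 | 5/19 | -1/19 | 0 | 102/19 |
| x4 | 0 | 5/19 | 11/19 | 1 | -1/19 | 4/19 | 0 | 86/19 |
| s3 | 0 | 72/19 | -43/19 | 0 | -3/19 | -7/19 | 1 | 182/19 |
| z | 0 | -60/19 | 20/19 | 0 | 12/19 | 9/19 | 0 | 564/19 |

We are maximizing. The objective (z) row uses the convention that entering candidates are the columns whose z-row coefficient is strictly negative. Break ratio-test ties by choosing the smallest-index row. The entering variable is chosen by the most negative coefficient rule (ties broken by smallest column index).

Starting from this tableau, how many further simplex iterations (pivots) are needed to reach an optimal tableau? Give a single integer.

2

pivot: x2 in, s3 out → z = 113/3
pivot: x3 in, x4 out → z = 2228/53
No improving column remains; optimal.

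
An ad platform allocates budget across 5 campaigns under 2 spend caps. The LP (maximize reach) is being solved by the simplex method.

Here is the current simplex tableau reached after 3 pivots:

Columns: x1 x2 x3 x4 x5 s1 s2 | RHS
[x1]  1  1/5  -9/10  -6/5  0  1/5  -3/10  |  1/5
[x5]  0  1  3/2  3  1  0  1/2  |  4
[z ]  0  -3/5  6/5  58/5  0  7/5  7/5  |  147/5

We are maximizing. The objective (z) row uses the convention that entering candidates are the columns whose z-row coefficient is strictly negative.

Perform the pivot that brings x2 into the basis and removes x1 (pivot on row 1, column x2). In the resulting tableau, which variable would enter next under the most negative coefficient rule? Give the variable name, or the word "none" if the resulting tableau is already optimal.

x3

Pivot element 1/5. New z-row = old z-row − (-3/5)·(row 1/(1/5)).
Updated z-row coefficients: x1: 3, x2: 0, x3: -3/2, x4: 8, x5: 0, s1: 2, s2: 1/2.
The most negative is -3/2 in column x3, so x3 would enter next.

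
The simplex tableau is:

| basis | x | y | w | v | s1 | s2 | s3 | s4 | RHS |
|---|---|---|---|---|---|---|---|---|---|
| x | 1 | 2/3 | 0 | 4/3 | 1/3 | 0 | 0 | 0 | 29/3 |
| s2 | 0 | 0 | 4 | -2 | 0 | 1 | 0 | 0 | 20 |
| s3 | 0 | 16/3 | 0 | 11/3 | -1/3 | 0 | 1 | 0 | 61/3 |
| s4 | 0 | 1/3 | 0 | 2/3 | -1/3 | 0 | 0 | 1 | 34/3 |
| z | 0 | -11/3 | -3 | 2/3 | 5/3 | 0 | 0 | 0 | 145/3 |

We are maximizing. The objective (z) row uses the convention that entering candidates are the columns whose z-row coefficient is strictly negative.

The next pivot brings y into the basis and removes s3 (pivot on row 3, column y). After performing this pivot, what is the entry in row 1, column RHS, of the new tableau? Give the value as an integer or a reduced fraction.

57/8

Pivot element is row 3, column y: 16/3.
Normalize row 3: new (row 3, RHS) = (61/3)/(16/3) = 61/16.
row 1 ← row 1 − (2/3)·(new row 3): 29/3 − (2/3)·(61/16) = 57/8.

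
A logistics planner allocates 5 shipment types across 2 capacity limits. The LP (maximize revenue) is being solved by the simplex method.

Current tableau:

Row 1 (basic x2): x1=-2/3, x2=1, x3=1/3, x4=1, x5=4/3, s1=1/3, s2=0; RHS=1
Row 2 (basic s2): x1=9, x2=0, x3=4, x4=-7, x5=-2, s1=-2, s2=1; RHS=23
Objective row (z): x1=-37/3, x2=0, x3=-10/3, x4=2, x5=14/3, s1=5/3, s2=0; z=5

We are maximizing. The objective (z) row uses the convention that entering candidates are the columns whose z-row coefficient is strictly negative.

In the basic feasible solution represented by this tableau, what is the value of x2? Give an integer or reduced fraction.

1

x2 is basic (row 1); its value is the RHS of that row: 1.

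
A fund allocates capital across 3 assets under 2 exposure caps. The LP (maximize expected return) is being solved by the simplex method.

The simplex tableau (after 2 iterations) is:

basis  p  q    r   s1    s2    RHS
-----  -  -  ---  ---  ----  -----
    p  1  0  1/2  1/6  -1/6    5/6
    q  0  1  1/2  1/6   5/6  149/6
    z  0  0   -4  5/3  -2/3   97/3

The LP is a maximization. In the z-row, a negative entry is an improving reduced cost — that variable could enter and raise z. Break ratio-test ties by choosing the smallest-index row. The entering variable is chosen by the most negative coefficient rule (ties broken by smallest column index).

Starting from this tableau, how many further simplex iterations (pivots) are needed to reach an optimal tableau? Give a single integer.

2

pivot: r in, p out → z = 39
pivot: s2 in, q out → z = 87
No improving column remains; optimal.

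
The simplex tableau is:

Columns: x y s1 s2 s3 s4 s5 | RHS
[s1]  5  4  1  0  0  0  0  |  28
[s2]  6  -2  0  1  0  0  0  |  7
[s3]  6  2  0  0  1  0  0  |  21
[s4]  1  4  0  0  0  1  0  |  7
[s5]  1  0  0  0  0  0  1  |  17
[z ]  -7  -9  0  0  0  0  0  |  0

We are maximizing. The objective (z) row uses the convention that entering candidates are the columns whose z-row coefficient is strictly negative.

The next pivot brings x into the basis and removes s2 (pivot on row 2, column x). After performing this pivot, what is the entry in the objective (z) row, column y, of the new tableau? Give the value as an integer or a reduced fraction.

-34/3

Pivot element is row 2, column x: 6.
Normalize row 2: new (row 2, y) = (-2)/6 = -1/3.
z-row ← z-row − (-7)·(new row 2): -9 − (-7)·(-1/3) = -34/3.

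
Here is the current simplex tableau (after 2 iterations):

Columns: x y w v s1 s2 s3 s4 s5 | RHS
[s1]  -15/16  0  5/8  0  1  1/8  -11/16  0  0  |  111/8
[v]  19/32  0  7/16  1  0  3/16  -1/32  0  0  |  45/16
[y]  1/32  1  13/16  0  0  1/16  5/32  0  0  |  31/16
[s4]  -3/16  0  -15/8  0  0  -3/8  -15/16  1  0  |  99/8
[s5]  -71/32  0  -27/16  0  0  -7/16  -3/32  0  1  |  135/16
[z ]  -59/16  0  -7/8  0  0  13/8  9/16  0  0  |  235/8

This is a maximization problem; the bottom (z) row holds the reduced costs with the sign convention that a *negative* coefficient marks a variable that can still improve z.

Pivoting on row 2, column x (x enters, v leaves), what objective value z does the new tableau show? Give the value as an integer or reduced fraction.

Minimum ratio for x: (45/16)/(19/32) = 90/19.
z changes by −(z-row coeff of x)·ratio = −(-59/16)·(90/19) = 2655/152.
New z = 235/8 + (2655/152) = 890/19.

890/19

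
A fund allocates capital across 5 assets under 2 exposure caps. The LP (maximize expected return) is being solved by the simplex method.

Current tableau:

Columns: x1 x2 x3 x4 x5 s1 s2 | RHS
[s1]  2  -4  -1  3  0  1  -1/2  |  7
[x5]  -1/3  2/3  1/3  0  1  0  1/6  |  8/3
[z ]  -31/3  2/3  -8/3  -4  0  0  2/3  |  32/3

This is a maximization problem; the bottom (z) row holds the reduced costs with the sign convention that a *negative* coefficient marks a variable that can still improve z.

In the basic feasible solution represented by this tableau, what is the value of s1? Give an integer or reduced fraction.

s1 is basic (row 1); its value is the RHS of that row: 7.

7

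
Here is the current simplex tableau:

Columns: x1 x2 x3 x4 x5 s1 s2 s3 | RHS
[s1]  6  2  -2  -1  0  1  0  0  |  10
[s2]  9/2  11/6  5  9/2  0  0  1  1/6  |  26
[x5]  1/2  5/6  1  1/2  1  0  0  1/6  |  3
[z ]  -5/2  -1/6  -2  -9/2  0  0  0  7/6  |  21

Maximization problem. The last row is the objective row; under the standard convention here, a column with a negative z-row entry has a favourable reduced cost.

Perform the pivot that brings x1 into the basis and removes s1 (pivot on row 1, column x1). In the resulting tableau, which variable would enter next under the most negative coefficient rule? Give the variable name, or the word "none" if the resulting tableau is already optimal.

x4

Pivot element 6. New z-row = old z-row − (-5/2)·(row 1/6).
Updated z-row coefficients: x1: 0, x2: 2/3, x3: -17/6, x4: -59/12, x5: 0, s1: 5/12, s2: 0, s3: 7/6.
The most negative is -59/12 in column x4, so x4 would enter next.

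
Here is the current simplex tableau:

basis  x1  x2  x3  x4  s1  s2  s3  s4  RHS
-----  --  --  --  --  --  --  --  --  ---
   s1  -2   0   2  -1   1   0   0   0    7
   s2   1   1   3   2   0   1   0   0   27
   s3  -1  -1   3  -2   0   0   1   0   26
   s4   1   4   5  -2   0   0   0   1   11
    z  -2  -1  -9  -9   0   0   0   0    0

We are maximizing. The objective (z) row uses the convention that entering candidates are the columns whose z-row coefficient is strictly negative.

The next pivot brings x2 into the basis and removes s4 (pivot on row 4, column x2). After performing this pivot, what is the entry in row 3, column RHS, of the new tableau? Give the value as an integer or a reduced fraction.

115/4

Pivot element is row 4, column x2: 4.
Normalize row 4: new (row 4, RHS) = 11/4 = 11/4.
row 3 ← row 3 − (-1)·(new row 4): 26 − (-1)·(11/4) = 115/4.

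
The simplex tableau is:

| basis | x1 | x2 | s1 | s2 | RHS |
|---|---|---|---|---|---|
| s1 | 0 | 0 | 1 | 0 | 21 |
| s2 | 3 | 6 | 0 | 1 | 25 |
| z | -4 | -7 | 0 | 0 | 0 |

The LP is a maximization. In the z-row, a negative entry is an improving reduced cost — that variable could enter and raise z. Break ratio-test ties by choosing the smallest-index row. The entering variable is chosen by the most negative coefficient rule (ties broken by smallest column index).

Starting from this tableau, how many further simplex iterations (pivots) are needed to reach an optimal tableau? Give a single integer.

2

pivot: x2 in, s2 out → z = 175/6
pivot: x1 in, x2 out → z = 100/3
No improving column remains; optimal.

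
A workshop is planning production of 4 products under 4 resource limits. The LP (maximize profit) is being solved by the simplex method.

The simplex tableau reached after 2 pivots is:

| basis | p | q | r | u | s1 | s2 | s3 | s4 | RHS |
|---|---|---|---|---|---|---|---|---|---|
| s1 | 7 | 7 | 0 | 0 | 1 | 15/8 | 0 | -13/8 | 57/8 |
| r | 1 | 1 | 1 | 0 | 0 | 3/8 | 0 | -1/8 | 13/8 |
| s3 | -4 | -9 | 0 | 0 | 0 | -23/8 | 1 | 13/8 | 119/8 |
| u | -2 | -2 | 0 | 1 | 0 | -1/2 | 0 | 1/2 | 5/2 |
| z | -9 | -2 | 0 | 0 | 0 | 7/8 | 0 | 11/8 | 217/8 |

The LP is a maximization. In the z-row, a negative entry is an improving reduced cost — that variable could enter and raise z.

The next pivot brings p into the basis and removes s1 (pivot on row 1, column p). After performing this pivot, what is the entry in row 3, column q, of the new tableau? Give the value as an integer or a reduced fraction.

Pivot element is row 1, column p: 7.
Normalize row 1: new (row 1, q) = 7/7 = 1.
row 3 ← row 3 − (-4)·(new row 1): -9 − (-4)·1 = -5.

-5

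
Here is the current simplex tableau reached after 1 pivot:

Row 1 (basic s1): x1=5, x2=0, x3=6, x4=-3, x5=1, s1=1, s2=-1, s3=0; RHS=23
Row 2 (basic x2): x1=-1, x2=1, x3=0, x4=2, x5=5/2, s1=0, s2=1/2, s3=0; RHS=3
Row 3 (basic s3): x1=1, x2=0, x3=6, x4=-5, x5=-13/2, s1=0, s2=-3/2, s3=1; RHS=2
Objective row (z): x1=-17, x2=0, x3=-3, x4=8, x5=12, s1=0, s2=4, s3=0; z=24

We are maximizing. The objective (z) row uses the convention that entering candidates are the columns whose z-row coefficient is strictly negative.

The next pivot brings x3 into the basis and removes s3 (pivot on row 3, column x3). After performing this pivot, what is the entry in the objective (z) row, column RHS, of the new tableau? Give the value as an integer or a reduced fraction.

Pivot element is row 3, column x3: 6.
Normalize row 3: new (row 3, RHS) = 2/6 = 1/3.
z-row ← z-row − (-3)·(new row 3): 24 − (-3)·(1/3) = 25.

25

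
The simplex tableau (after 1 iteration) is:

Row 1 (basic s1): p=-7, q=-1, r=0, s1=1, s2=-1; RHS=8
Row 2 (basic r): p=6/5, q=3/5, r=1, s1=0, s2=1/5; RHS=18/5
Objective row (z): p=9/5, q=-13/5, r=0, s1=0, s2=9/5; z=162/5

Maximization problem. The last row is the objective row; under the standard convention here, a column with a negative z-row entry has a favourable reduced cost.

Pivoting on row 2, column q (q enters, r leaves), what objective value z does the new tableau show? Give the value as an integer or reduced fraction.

Minimum ratio for q: (18/5)/(3/5) = 6.
z changes by −(z-row coeff of q)·ratio = −(-13/5)·6 = 78/5.
New z = 162/5 + (78/5) = 48.

48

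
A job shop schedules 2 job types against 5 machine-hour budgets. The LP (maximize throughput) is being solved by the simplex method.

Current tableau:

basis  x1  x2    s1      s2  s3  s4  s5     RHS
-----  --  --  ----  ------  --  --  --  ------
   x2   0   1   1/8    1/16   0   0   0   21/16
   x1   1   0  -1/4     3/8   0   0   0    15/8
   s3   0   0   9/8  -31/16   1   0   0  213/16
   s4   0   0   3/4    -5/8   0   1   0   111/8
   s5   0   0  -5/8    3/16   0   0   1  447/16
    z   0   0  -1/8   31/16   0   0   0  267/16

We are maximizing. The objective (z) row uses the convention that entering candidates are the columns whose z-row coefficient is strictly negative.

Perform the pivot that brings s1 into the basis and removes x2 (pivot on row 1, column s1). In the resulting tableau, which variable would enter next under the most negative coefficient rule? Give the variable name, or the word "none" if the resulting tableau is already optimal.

Pivot element 1/8. New z-row = old z-row − (-1/8)·(row 1/(1/8)).
Updated z-row coefficients: x1: 0, x2: 1, s1: 0, s2: 2, s3: 0, s4: 0, s5: 0.
No coefficient is strictly negative; the tableau after this pivot is optimal.

none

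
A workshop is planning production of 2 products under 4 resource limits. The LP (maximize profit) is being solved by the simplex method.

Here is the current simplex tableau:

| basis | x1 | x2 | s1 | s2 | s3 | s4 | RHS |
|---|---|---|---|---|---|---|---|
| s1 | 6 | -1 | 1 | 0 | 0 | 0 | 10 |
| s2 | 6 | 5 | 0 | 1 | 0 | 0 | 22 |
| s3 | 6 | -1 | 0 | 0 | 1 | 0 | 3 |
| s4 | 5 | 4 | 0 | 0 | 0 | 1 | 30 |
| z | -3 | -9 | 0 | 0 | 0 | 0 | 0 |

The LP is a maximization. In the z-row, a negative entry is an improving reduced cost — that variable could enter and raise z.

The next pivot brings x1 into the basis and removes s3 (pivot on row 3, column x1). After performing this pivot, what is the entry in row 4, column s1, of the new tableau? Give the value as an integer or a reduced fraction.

Pivot element is row 3, column x1: 6.
Normalize row 3: new (row 3, s1) = 0/6 = 0.
row 4 ← row 4 − 5·(new row 3): 0 − 5·0 = 0.

0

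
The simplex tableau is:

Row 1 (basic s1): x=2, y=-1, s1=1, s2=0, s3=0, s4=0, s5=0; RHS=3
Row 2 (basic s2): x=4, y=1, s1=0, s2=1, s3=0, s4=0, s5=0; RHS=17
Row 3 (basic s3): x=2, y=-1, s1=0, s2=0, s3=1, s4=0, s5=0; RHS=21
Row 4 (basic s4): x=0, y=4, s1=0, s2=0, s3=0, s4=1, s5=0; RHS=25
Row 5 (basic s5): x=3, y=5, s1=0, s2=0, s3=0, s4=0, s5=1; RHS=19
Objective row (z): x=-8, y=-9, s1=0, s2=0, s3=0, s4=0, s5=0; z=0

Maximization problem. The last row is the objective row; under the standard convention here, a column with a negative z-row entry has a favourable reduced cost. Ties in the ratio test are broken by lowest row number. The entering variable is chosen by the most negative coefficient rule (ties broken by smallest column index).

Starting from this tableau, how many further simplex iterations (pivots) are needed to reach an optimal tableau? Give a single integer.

pivot: y in, s5 out → z = 171/5
pivot: x in, s1 out → z = 41
No improving column remains; optimal.

2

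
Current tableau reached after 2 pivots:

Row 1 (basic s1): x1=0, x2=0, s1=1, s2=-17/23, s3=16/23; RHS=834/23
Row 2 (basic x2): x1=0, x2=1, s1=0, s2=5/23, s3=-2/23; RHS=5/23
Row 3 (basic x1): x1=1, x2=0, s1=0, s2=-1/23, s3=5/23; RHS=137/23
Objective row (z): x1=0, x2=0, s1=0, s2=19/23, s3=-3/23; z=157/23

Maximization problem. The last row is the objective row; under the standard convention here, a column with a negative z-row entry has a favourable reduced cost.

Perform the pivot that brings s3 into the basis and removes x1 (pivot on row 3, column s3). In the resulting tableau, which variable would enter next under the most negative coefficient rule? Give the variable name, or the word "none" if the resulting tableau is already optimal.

none

Pivot element 5/23. New z-row = old z-row − (-3/23)·(row 3/(5/23)).
Updated z-row coefficients: x1: 3/5, x2: 0, s1: 0, s2: 4/5, s3: 0.
No coefficient is strictly negative; the tableau after this pivot is optimal.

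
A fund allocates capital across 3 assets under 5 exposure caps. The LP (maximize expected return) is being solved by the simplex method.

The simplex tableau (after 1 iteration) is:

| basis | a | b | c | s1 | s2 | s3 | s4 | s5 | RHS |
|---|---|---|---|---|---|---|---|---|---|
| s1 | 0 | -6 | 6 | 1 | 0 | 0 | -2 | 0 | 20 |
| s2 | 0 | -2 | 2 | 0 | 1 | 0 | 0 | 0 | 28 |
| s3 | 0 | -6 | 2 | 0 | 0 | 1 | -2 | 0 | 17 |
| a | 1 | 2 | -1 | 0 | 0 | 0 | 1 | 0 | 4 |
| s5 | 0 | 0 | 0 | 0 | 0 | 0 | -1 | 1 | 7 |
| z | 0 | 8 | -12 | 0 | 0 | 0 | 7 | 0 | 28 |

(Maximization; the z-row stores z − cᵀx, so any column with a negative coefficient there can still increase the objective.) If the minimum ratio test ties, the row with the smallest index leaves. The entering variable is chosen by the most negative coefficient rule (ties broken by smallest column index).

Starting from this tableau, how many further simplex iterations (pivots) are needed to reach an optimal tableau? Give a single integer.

2

pivot: c in, s1 out → z = 68
pivot: b in, a out → z = 292/3
No improving column remains; optimal.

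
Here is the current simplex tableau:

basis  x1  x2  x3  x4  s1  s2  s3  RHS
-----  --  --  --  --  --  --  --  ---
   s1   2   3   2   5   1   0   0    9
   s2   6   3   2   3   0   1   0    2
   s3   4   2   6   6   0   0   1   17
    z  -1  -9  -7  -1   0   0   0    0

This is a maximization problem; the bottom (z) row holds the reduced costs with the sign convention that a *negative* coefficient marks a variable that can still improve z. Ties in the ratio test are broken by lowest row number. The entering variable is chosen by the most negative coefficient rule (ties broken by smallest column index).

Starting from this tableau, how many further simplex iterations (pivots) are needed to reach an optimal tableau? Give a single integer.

2

pivot: x2 in, s2 out → z = 6
pivot: x3 in, x2 out → z = 7
No improving column remains; optimal.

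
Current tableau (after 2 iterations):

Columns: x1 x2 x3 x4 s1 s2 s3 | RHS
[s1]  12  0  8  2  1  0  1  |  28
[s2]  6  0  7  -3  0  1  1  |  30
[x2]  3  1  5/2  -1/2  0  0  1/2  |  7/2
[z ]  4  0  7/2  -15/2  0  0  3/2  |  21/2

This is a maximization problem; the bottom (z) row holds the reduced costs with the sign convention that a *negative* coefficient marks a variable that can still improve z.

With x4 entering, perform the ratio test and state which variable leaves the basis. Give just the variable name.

s1

Ratios: row 1 (s1): 28/2 = 14; row 2 (s2): entry -3 ≤ 0, skip; row 3 (x2): entry -1/2 ≤ 0, skip.
Minimum ratio 14 is in the s1 row, so s1 leaves.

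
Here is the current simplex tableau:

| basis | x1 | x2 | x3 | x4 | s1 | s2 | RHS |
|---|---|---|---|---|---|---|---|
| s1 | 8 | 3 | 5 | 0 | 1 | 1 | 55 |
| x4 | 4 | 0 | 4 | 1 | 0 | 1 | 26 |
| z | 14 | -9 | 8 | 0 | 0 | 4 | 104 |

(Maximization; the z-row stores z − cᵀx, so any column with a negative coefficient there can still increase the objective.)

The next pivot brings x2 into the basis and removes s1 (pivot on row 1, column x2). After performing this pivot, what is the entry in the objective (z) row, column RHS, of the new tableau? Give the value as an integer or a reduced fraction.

269

Pivot element is row 1, column x2: 3.
Normalize row 1: new (row 1, RHS) = 55/3 = 55/3.
z-row ← z-row − (-9)·(new row 1): 104 − (-9)·(55/3) = 269.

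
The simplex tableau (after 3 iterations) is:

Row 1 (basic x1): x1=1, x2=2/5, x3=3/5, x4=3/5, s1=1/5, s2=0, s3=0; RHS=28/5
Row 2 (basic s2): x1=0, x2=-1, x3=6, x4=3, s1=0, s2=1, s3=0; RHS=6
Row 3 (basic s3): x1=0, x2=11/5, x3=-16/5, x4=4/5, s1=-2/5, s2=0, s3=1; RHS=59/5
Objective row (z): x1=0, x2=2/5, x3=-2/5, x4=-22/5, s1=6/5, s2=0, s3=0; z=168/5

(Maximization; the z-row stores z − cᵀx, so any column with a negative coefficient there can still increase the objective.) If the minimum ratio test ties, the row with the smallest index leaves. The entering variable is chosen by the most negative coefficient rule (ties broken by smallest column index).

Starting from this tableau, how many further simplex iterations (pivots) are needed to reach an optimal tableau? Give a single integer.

2

pivot: x4 in, s2 out → z = 212/5
pivot: x2 in, s3 out → z = 1732/37
No improving column remains; optimal.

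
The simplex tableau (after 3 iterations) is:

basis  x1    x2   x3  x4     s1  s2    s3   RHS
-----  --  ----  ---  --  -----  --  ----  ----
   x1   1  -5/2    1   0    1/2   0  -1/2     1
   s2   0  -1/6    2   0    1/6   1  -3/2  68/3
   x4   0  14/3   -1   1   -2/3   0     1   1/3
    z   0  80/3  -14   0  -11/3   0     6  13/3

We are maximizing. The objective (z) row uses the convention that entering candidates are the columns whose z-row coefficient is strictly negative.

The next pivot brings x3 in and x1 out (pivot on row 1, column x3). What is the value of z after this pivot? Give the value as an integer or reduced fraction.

55/3

Minimum ratio for x3: 1/1 = 1.
z changes by −(z-row coeff of x3)·ratio = −(-14)·1 = 14.
New z = 13/3 + 14 = 55/3.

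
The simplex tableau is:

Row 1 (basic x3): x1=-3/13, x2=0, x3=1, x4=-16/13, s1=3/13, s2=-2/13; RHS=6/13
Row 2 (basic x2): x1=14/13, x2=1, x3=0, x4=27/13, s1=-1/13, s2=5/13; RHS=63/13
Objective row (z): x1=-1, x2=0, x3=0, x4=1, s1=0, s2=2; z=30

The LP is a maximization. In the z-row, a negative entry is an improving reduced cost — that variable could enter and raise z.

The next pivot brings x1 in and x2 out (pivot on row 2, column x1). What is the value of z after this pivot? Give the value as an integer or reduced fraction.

69/2

Minimum ratio for x1: (63/13)/(14/13) = 9/2.
z changes by −(z-row coeff of x1)·ratio = −(-1)·(9/2) = 9/2.
New z = 30 + (9/2) = 69/2.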